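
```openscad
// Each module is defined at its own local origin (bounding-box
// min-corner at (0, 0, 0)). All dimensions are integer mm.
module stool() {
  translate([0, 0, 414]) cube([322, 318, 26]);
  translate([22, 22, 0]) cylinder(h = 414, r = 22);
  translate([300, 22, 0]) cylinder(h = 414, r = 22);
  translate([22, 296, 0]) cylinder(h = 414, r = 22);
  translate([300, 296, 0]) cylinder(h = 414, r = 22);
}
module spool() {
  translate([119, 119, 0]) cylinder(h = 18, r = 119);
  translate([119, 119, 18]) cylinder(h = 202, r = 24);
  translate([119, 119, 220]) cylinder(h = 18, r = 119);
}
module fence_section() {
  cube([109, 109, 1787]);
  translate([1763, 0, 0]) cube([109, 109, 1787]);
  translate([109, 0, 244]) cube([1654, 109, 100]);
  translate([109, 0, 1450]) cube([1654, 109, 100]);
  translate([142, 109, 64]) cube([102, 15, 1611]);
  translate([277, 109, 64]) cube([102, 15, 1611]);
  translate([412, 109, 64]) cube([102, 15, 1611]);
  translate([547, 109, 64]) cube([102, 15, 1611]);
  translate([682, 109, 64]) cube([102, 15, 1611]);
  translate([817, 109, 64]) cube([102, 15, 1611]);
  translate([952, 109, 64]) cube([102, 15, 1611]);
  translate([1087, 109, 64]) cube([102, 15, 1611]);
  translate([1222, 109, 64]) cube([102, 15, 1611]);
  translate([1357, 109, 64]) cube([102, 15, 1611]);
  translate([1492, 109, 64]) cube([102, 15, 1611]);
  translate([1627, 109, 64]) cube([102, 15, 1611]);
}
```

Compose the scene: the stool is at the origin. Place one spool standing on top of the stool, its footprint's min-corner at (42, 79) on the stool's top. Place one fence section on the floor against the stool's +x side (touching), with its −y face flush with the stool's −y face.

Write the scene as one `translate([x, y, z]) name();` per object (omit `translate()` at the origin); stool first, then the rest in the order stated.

stool();
translate([42, 79, 440]) spool();
translate([322, 0, 0]) fence_section();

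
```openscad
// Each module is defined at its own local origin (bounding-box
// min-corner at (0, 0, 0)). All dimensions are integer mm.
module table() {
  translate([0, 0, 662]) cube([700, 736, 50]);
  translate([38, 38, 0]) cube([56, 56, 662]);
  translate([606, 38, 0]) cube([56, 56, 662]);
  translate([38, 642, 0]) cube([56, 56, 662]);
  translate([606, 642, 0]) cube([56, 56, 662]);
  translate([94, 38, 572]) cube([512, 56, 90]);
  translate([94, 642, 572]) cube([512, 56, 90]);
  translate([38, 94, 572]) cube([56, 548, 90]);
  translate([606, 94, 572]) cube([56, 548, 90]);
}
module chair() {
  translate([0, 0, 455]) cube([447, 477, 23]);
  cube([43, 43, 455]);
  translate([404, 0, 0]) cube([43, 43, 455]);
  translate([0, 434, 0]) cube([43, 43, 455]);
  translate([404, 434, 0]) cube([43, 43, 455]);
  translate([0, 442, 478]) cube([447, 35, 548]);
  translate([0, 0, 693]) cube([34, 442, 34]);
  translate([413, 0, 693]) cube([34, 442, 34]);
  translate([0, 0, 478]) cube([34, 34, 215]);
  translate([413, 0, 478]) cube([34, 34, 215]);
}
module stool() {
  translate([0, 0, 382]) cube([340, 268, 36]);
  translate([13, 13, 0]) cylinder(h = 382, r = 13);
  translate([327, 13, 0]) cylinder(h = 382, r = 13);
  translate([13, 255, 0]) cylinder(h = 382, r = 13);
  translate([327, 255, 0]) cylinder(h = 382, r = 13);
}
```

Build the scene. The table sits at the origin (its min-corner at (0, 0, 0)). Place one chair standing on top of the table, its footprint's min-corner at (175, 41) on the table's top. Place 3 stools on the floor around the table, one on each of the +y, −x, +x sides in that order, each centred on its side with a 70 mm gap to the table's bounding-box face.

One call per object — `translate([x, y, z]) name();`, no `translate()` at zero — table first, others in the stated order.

table();
translate([175, 41, 712]) chair();
translate([180, 806, 0]) stool();
translate([-410, 234, 0]) stool();
translate([770, 234, 0]) stool();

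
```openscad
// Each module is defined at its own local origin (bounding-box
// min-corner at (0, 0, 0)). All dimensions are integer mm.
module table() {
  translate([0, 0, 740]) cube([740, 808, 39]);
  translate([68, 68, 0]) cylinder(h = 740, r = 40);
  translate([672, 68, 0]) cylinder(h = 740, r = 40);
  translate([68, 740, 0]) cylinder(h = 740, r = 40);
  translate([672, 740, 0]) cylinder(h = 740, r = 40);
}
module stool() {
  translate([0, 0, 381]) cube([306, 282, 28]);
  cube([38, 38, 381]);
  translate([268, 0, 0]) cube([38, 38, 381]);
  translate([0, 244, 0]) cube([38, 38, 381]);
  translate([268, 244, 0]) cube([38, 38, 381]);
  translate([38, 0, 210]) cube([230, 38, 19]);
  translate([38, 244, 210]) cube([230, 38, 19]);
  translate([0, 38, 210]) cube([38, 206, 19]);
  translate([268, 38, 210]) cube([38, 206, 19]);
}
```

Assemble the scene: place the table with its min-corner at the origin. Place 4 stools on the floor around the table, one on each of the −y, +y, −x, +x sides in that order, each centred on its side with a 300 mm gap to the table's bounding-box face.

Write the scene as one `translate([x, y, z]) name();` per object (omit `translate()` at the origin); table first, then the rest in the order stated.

table();
translate([217, -582, 0]) stool();
translate([217, 1108, 0]) stool();
translate([-606, 263, 0]) stool();
translate([1040, 263, 0]) stool();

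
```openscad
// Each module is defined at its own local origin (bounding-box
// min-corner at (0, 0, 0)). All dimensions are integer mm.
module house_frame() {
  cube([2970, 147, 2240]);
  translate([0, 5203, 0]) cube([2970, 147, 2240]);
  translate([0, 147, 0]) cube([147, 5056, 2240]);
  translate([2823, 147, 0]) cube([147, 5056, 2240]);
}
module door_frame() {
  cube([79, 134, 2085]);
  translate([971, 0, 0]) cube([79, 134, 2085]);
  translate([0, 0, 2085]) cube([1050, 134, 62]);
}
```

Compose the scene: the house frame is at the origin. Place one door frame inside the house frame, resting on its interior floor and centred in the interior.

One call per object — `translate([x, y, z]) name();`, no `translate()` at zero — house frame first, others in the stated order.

house_frame();
translate([960, 2608, 0]) door_frame();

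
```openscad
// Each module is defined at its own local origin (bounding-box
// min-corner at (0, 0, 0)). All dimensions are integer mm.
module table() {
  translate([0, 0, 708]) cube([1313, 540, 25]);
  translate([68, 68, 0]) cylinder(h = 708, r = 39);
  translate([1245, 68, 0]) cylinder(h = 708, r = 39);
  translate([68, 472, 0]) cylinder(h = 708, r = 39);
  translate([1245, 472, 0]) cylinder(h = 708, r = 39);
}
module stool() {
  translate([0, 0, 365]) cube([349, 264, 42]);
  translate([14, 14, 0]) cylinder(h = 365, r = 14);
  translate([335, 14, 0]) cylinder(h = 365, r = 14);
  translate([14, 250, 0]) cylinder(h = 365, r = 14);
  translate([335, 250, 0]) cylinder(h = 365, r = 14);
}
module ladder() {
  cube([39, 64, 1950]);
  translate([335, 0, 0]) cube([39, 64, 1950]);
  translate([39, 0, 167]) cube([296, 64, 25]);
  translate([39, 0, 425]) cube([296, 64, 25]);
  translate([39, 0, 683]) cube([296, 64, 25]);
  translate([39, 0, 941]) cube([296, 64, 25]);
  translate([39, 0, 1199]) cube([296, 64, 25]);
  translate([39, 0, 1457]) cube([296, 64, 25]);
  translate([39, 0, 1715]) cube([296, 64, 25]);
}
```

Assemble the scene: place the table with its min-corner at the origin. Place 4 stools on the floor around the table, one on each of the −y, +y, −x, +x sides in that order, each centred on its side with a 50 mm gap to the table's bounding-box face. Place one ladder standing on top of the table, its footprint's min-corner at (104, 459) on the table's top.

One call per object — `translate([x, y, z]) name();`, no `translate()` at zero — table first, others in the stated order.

table();
translate([482, -314, 0]) stool();
translate([482, 590, 0]) stool();
translate([-399, 138, 0]) stool();
translate([1363, 138, 0]) stool();
translate([104, 459, 733]) ladder();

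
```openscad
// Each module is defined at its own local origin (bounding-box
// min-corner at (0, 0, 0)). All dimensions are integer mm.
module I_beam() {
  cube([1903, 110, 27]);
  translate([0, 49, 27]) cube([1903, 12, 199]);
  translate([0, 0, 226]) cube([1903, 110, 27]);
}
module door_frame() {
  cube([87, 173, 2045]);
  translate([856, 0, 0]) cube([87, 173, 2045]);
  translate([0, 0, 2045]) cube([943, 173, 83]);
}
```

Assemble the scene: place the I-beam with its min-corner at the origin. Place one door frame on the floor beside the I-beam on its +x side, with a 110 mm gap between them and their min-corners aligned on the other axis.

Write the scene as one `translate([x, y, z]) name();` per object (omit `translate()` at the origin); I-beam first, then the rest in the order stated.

I_beam();
translate([2013, 0, 0]) door_frame();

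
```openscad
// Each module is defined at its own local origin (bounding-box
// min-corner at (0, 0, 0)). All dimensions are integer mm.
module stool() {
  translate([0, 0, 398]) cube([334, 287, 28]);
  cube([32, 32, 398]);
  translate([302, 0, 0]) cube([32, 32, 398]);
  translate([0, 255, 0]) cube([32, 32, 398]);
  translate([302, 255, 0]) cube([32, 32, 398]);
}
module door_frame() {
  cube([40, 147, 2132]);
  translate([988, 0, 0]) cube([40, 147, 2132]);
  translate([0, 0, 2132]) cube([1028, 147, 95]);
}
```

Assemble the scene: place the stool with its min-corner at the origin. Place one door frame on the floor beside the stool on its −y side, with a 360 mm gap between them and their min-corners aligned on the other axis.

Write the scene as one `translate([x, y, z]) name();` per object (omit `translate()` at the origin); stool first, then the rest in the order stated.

stool();
translate([0, -507, 0]) door_frame();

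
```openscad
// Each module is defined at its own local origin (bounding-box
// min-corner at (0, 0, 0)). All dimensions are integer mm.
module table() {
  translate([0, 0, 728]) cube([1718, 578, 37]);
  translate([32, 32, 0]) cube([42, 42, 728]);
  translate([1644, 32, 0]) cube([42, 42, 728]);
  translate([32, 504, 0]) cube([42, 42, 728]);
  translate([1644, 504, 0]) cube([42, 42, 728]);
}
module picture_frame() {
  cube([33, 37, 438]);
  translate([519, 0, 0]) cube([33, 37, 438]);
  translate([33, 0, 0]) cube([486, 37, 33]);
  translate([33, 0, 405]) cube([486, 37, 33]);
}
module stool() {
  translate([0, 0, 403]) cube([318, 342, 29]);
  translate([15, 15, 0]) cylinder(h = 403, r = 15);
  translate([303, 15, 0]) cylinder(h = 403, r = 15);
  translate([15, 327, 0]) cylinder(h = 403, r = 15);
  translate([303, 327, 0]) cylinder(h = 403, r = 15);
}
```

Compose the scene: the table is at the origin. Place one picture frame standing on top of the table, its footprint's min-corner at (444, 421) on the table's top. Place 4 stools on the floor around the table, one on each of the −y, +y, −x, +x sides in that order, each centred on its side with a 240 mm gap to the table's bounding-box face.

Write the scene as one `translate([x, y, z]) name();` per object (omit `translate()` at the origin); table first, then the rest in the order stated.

table();
translate([444, 421, 765]) picture_frame();
translate([700, -582, 0]) stool();
translate([700, 818, 0]) stool();
translate([-558, 118, 0]) stool();
translate([1958, 118, 0]) stool();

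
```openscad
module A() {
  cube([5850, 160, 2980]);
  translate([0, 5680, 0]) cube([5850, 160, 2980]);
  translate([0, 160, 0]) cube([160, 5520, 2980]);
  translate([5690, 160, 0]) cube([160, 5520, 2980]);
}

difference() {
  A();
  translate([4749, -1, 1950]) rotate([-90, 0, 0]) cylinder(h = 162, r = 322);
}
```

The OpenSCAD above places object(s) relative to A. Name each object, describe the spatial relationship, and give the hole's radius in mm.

The subtracted cylinder has r = 322 mm.

A is a house frame. The house frame has a circular hole through its front wall. The hole's radius is 322 mm.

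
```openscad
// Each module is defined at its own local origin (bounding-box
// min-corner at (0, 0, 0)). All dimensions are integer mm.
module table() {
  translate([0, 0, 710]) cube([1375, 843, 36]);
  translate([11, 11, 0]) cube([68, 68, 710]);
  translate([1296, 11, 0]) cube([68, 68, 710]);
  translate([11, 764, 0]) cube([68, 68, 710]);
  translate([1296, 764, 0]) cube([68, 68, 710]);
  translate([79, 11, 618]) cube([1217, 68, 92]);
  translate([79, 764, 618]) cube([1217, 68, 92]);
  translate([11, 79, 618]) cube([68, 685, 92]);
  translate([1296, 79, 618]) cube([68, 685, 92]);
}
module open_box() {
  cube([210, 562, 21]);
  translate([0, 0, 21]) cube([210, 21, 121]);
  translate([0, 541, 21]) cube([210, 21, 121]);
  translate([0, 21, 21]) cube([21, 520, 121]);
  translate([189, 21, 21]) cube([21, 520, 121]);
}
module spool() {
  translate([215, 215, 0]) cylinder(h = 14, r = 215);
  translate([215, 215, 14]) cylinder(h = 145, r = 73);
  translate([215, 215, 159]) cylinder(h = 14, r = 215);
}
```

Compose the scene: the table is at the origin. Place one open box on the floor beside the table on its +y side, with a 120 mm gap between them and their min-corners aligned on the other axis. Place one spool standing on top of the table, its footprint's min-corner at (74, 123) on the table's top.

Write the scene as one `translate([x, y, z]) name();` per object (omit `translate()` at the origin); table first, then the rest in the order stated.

table();
translate([0, 963, 0]) open_box();
translate([74, 123, 746]) spool();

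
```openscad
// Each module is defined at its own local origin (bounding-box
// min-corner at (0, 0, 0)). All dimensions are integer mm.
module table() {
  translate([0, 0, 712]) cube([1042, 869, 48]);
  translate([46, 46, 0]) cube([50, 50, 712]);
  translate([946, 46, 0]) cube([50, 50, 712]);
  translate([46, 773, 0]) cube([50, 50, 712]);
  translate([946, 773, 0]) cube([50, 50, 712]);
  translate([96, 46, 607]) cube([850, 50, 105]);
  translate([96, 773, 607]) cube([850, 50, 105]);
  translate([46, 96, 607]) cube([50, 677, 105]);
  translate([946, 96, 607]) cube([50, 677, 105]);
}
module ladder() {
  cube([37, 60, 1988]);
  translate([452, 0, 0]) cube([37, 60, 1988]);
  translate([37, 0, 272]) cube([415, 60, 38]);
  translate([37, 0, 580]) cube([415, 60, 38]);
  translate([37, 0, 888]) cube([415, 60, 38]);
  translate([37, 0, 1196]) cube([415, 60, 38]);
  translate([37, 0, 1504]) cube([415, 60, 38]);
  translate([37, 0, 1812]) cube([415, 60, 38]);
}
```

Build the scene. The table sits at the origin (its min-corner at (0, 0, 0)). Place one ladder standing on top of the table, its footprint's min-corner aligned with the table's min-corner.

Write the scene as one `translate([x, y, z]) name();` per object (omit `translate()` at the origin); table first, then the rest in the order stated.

table();
translate([0, 0, 760]) ladder();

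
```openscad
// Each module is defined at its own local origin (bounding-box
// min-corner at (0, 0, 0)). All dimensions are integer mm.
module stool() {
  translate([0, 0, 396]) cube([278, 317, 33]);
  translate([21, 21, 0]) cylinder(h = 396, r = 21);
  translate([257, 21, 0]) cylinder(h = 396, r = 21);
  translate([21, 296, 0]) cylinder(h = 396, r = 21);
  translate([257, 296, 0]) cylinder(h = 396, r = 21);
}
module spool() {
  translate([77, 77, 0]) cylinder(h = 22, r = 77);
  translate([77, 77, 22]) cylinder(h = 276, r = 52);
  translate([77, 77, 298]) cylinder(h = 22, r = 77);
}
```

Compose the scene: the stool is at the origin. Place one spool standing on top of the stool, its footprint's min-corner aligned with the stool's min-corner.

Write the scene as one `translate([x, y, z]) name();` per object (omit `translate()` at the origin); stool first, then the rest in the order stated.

stool();
translate([0, 0, 429]) spool();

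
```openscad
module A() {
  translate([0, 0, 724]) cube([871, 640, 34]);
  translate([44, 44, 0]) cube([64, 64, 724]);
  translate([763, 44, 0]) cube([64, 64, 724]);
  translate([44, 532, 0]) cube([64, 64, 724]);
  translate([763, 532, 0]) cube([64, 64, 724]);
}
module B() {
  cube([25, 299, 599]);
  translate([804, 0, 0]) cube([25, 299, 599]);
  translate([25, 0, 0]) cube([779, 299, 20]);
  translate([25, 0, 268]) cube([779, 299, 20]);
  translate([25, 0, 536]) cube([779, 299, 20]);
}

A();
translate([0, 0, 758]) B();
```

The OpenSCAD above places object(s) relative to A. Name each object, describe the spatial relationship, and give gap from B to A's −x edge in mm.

A is a table. B is a bookshelf. The bookshelf is on top of the table. The gap from the bookshelf to the table's −x edge is 0 mm.

The bookshelf's min-x is at 0; the table's min-x is 0; gap = 0 mm.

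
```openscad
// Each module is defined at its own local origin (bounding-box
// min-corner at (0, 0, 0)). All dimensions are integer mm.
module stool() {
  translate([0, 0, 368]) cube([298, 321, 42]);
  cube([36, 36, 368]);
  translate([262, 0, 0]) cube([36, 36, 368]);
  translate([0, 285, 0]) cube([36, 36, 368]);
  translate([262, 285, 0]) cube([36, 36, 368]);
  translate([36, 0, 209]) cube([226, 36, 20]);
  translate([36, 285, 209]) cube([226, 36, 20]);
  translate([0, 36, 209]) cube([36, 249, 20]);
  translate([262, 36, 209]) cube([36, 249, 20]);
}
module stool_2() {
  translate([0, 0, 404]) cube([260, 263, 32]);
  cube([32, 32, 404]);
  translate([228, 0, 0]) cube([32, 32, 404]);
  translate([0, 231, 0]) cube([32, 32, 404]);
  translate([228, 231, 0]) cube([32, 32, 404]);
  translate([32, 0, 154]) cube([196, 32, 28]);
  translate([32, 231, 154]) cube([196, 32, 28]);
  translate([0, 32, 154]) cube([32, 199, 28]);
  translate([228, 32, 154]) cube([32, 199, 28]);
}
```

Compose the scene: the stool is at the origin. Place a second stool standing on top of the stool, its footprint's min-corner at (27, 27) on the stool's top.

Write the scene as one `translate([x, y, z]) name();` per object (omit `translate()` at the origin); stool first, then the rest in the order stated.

stool();
translate([27, 27, 410]) stool_2();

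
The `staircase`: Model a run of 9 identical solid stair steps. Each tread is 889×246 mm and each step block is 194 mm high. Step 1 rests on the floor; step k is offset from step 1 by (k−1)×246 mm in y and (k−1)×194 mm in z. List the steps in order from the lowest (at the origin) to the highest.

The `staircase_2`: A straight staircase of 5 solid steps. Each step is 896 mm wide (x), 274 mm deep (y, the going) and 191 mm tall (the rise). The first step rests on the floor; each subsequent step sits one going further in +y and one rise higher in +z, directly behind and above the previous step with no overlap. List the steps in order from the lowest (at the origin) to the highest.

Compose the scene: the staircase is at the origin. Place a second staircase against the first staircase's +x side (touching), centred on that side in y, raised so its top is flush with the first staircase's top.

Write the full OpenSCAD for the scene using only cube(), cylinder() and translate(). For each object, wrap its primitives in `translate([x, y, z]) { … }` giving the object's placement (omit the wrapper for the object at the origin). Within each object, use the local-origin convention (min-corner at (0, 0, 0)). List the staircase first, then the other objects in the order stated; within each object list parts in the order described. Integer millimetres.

cube([889, 246, 194]);
translate([0, 246, 194]) cube([889, 246, 194]);
translate([0, 492, 388]) cube([889, 246, 194]);
translate([0, 738, 582]) cube([889, 246, 194]);
translate([0, 984, 776]) cube([889, 246, 194]);
translate([0, 1230, 970]) cube([889, 246, 194]);
translate([0, 1476, 1164]) cube([889, 246, 194]);
translate([0, 1722, 1358]) cube([889, 246, 194]);
translate([0, 1968, 1552]) cube([889, 246, 194]);
translate([889, 422, 791]) {
  cube([896, 274, 191]);
  translate([0, 274, 191]) cube([896, 274, 191]);
  translate([0, 548, 382]) cube([896, 274, 191]);
  translate([0, 822, 573]) cube([896, 274, 191]);
  translate([0, 1096, 764]) cube([896, 274, 191]);
}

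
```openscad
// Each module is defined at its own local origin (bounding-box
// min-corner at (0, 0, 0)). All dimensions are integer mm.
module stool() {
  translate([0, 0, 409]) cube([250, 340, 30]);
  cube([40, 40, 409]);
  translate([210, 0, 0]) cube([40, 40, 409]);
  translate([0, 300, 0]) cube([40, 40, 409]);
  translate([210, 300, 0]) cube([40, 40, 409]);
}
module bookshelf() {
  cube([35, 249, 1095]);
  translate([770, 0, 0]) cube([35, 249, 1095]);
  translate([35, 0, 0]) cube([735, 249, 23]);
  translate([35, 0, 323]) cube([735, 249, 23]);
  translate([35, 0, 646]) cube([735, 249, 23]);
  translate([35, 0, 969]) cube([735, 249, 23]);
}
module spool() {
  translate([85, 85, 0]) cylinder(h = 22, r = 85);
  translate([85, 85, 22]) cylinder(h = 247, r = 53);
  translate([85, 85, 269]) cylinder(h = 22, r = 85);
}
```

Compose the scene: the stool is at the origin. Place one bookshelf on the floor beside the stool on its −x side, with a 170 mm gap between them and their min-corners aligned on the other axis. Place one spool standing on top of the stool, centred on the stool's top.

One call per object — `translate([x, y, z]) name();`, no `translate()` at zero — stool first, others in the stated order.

stool();
translate([-975, 0, 0]) bookshelf();
translate([40, 85, 439]) spool();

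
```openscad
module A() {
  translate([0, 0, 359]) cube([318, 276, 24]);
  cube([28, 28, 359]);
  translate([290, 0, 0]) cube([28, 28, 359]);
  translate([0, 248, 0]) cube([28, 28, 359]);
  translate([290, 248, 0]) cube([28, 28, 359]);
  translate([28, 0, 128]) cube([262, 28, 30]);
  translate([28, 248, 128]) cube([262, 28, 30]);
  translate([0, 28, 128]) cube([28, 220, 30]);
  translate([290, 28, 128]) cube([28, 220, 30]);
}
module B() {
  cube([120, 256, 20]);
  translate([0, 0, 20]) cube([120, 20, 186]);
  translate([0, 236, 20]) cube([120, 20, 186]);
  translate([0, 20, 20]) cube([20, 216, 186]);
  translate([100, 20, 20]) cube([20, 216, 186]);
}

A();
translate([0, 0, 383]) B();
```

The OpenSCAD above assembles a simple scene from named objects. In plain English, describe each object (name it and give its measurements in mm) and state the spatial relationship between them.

A is a four-legged stool. The seat is a 318×276×24 mm slab whose top surface is at z = 383 mm; four square legs, each 28×28 mm in cross-section, run from the floor (z = 0) to the underside of the seat, each flush with a corner of the seat. Four stretchers, 28 mm wide and 30 mm tall, connect adjacent legs with their undersides at z = 128 mm, each running between the inner faces of the legs it joins and aligned with the legs' outer faces on the other axis.

B is an open-topped rectangular box: outside dimensions 120×256×206 mm, with a uniform wall and base thickness of 20 mm. The base is a full 120×256 slab on the floor; four walls sit on top of the base. The front and back walls (the −y and +y sides) span the full width; the two side walls fit between them.

The open box is on top of the stool.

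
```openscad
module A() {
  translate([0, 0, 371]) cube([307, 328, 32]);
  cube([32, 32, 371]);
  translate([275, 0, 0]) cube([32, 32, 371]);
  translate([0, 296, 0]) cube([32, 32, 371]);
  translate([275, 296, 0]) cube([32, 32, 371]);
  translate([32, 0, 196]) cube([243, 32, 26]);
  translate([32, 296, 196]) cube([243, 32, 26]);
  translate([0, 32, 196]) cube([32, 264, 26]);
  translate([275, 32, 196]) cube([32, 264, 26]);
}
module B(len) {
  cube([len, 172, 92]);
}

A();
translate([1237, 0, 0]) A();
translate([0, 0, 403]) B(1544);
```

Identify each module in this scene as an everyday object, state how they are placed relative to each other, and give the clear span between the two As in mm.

A is a stool. B is a beam. A beam spans the tops of two stools. The clear span between the two stools is 930 mm.

Second stool starts at x = 1237; first ends at x = 307; clear span = 1237 − 307 = 930 mm.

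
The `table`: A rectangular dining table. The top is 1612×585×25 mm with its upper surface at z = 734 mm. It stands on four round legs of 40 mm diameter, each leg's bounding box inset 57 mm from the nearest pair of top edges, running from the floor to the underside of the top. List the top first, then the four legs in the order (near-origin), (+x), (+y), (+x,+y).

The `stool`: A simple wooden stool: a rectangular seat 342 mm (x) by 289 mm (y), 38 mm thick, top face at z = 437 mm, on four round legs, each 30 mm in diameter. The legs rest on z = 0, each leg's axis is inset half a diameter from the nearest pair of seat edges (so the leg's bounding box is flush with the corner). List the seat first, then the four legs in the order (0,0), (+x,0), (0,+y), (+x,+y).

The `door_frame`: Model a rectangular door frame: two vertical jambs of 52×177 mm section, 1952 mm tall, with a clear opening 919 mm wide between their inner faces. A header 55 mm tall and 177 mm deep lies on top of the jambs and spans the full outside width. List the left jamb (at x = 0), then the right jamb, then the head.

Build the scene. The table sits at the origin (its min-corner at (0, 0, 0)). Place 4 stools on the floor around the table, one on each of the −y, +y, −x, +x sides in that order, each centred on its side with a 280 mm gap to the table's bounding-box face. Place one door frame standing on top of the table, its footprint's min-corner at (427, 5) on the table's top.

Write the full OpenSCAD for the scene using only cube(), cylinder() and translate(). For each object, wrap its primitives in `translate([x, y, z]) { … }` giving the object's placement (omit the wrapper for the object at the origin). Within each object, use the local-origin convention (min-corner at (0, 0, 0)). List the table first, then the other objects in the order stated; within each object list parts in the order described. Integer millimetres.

translate([0, 0, 709]) cube([1612, 585, 25]);
translate([77, 77, 0]) cylinder(h = 709, r = 20);
translate([1535, 77, 0]) cylinder(h = 709, r = 20);
translate([77, 508, 0]) cylinder(h = 709, r = 20);
translate([1535, 508, 0]) cylinder(h = 709, r = 20);
translate([635, -569, 0]) {
  translate([0, 0, 399]) cube([342, 289, 38]);
  translate([15, 15, 0]) cylinder(h = 399, r = 15);
  translate([327, 15, 0]) cylinder(h = 399, r = 15);
  translate([15, 274, 0]) cylinder(h = 399, r = 15);
  translate([327, 274, 0]) cylinder(h = 399, r = 15);
}
translate([635, 865, 0]) {
  translate([0, 0, 399]) cube([342, 289, 38]);
  translate([15, 15, 0]) cylinder(h = 399, r = 15);
  translate([327, 15, 0]) cylinder(h = 399, r = 15);
  translate([15, 274, 0]) cylinder(h = 399, r = 15);
  translate([327, 274, 0]) cylinder(h = 399, r = 15);
}
translate([-622, 148, 0]) {
  translate([0, 0, 399]) cube([342, 289, 38]);
  translate([15, 15, 0]) cylinder(h = 399, r = 15);
  translate([327, 15, 0]) cylinder(h = 399, r = 15);
  translate([15, 274, 0]) cylinder(h = 399, r = 15);
  translate([327, 274, 0]) cylinder(h = 399, r = 15);
}
translate([1892, 148, 0]) {
  translate([0, 0, 399]) cube([342, 289, 38]);
  translate([15, 15, 0]) cylinder(h = 399, r = 15);
  translate([327, 15, 0]) cylinder(h = 399, r = 15);
  translate([15, 274, 0]) cylinder(h = 399, r = 15);
  translate([327, 274, 0]) cylinder(h = 399, r = 15);
}
translate([427, 5, 734]) {
  cube([52, 177, 1952]);
  translate([971, 0, 0]) cube([52, 177, 1952]);
  translate([0, 0, 1952]) cube([1023, 177, 55]);
}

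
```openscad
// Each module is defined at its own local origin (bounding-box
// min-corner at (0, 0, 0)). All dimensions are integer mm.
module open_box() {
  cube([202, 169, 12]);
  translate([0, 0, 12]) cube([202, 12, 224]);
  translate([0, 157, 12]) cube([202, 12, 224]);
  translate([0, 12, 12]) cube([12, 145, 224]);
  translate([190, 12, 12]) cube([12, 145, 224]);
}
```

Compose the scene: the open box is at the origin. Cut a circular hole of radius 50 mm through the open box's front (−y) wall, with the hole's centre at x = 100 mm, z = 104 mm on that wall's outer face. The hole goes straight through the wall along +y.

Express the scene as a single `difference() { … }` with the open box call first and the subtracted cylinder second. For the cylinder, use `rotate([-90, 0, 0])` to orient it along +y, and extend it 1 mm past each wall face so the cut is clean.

difference() {
  open_box();
  translate([100, -1, 104]) rotate([-90, 0, 0]) cylinder(h = 14, r = 50);
}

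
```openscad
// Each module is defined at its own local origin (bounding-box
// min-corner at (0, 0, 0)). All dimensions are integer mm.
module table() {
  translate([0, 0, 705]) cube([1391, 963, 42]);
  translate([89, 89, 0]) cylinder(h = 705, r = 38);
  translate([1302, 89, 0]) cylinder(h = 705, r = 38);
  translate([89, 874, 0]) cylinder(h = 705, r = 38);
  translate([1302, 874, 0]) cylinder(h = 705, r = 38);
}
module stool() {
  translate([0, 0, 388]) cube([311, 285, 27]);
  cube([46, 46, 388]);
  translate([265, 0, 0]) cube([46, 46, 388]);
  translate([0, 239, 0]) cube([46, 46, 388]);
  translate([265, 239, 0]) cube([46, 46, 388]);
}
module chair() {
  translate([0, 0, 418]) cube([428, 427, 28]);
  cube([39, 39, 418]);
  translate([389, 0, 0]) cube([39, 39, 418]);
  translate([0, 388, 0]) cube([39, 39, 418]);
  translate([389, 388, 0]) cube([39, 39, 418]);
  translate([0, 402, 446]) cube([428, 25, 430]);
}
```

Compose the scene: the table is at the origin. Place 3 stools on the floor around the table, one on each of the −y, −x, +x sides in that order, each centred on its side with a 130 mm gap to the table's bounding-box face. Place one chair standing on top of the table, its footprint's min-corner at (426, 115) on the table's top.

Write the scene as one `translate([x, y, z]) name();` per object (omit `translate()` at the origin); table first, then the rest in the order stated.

table();
translate([540, -415, 0]) stool();
translate([-441, 339, 0]) stool();
translate([1521, 339, 0]) stool();
translate([426, 115, 747]) chair();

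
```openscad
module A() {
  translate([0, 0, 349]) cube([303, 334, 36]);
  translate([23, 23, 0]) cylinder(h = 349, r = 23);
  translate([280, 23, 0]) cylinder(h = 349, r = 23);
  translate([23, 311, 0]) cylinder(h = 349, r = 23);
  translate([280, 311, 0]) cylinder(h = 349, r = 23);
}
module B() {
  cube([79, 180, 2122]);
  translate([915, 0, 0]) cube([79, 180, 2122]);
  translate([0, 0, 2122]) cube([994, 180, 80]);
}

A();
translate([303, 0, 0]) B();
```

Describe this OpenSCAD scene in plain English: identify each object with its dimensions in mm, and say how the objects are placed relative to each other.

A is a simple wooden stool: a rectangular seat 303 mm (x) by 334 mm (y), 36 mm thick, top face at z = 385 mm, on four round legs, each 46 mm in diameter. The legs rest on z = 0, each leg's axis is inset half a diameter from the nearest pair of seat edges (so the leg's bounding box is flush with the corner).

B is a rectangular door frame: two vertical jambs of 79×180 mm section, 2122 mm tall, with a clear opening 836 mm wide between their inner faces. A header 80 mm tall and 180 mm deep lies on top of the jambs and spans the full outside width.

The door frame is against the stool's +x side, with their −y faces flush.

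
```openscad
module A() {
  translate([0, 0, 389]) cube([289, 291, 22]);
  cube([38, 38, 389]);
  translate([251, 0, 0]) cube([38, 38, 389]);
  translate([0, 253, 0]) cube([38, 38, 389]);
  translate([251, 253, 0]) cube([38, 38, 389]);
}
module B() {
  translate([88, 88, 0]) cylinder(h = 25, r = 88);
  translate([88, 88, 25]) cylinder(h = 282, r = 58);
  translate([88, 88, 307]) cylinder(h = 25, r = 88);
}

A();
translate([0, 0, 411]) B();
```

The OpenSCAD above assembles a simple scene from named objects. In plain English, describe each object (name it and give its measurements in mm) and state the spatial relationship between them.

A is a simple wooden stool: a rectangular seat 289 mm (x) by 291 mm (y), 22 mm thick, top face at z = 411 mm, on four square legs, each 38×38 mm in cross-section. The legs rest on z = 0, each flush with a corner of the seat.

B is a spool: two coaxial disc flanges of radius 88 mm and thickness 25 mm, joined by a core cylinder of radius 58 mm and height 282 mm. The lower flange rests on z = 0 and the three cylinders share a vertical axis.

The spool is on top of the stool.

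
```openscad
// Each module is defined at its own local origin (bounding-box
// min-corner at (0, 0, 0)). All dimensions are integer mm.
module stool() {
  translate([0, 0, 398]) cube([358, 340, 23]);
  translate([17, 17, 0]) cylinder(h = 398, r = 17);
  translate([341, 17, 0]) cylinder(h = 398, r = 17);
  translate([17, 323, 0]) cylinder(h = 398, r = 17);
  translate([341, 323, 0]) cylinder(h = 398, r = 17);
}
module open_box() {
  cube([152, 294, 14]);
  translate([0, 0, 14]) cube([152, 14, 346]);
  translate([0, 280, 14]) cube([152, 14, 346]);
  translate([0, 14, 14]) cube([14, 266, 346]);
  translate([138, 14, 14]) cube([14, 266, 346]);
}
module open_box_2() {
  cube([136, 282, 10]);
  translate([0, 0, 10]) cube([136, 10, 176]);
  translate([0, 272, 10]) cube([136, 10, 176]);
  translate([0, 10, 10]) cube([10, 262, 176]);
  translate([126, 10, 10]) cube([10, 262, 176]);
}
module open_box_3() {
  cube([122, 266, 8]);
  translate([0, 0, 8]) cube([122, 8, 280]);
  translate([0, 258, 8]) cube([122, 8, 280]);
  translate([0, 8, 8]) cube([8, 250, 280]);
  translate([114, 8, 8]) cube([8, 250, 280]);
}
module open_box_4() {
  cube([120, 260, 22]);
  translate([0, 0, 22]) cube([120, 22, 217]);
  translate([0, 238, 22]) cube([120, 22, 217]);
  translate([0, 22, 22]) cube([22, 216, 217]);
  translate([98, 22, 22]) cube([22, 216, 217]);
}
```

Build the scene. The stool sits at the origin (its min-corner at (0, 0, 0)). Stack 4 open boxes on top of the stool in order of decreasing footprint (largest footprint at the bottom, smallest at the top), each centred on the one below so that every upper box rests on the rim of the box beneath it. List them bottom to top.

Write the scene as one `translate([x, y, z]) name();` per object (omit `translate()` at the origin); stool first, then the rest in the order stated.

stool();
translate([103, 23, 421]) open_box();
translate([111, 29, 781]) open_box_2();
translate([118, 37, 967]) open_box_3();
translate([119, 40, 1255]) open_box_4();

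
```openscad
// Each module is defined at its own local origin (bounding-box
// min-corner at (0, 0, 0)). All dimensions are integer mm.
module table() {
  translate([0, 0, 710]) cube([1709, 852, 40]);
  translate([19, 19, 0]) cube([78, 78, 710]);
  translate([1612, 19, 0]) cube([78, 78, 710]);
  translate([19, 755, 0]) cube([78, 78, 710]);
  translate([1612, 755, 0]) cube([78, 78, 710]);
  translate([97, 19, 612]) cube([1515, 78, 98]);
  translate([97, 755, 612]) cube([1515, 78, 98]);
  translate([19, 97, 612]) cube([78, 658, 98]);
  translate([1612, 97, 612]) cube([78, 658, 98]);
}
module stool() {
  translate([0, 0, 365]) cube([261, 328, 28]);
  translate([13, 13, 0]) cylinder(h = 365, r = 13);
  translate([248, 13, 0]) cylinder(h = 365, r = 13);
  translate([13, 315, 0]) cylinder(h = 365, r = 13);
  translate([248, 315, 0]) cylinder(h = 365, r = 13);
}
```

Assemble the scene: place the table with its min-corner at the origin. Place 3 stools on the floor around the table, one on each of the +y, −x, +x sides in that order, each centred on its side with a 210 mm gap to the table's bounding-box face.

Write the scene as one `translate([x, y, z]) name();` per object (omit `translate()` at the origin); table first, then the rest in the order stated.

table();
translate([724, 1062, 0]) stool();
translate([-471, 262, 0]) stool();
translate([1919, 262, 0]) stool();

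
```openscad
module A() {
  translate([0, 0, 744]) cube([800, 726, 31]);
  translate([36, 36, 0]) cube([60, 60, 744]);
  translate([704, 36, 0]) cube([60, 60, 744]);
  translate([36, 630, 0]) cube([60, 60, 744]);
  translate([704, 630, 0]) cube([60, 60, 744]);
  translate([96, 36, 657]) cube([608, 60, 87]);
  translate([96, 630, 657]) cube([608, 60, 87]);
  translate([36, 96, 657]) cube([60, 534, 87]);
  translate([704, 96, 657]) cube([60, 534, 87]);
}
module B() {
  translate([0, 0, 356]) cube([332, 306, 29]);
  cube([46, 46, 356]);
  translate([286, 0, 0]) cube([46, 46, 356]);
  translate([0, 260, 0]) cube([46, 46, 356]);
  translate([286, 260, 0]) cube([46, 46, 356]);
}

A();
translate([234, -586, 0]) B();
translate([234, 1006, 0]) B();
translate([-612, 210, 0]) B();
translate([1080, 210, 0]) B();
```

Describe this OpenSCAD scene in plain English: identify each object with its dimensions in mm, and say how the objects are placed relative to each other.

A is a table: top 800 mm (x) × 726 mm (y), 31 mm thick, upper face at z = 775 mm, on four 60×60 mm square legs, each inset 36 mm from the nearest pair of top edges, running from z = 0 to the bottom of the top. Four apron rails, 60 mm thick and 87 mm tall, run between adjacent legs with their top edges flush with the underside of the top and their outer faces flush with the legs' outer faces.

B is a simple wooden stool: a rectangular seat 332 mm (x) by 306 mm (y), 29 mm thick, top face at z = 385 mm, on four square legs, each 46×46 mm in cross-section. The legs rest on z = 0, each flush with a corner of the seat.

Four stools sit around the table at the −y, +y, −x, +x sides.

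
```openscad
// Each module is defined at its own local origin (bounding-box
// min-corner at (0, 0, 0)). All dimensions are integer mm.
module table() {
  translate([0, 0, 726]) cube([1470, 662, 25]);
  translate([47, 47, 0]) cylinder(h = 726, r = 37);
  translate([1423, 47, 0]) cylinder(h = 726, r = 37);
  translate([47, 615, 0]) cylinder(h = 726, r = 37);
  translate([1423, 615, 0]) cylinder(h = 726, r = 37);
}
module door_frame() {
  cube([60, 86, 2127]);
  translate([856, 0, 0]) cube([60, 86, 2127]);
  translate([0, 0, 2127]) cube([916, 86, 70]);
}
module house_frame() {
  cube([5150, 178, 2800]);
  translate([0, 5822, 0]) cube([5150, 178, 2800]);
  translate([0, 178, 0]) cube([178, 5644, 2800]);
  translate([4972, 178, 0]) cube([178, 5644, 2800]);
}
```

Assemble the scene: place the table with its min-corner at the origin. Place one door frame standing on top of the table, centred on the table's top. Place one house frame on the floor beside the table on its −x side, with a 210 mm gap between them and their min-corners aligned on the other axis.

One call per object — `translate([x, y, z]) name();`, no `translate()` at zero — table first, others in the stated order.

table();
translate([277, 288, 751]) door_frame();
translate([-5360, 0, 0]) house_frame();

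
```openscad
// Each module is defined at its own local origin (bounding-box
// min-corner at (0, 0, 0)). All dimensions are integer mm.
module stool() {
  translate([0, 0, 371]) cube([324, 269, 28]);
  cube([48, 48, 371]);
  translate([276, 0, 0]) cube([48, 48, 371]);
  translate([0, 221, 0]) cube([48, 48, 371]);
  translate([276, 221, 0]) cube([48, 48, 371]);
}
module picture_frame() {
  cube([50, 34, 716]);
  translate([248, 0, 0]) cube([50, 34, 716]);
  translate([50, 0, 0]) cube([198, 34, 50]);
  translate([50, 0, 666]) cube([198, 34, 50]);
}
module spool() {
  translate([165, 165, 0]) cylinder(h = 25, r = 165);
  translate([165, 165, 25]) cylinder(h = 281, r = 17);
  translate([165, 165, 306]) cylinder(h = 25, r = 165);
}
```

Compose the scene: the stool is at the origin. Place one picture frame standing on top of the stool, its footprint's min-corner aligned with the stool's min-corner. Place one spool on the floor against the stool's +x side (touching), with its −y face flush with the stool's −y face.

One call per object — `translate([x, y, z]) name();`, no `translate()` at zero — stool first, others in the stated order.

stool();
translate([0, 0, 399]) picture_frame();
translate([324, 0, 0]) spool();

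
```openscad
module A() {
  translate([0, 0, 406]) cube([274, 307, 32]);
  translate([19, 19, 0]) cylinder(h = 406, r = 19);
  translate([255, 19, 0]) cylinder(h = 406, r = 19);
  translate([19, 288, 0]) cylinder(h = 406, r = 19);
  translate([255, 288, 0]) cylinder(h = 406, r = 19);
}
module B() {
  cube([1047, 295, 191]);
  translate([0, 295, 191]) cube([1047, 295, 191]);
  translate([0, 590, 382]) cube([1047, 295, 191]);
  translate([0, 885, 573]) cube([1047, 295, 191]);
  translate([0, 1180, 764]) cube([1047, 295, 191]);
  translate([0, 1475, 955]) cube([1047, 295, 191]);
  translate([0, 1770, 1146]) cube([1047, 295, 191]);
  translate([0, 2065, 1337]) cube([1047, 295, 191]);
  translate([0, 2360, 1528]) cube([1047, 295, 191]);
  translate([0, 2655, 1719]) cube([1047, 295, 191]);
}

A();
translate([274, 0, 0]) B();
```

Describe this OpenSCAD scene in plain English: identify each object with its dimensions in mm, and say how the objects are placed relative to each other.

A is a simple wooden stool: a rectangular seat 274 mm (x) by 307 mm (y), 32 mm thick, top face at z = 438 mm, on four round legs, each 38 mm in diameter. The legs rest on z = 0, each leg's axis is inset half a diameter from the nearest pair of seat edges (so the leg's bounding box is flush with the corner).

B is a run of 10 identical solid stair steps. Each tread is 1047×295 mm and each step block is 191 mm high. Step 1 rests on the floor; step k is offset from step 1 by (k−1)×295 mm in y and (k−1)×191 mm in z.

The staircase is against the stool's +x side, with their −y faces flush.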